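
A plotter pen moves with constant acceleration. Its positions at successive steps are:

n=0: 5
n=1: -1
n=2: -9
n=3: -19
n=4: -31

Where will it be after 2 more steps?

Taking differences between consecutive positions: -6, -8, -10, -12. These grow by -2 each step.
step 5: -31 − 14 → -45
step 6: -45 − 16 → -61

-61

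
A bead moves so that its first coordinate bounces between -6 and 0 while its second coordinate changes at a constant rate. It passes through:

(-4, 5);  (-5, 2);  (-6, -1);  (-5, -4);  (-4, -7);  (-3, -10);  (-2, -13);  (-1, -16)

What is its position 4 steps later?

The first coordinate travels 1 per step and bounces off the walls at -6 and 0.
  step 8: -1 → 0
  step 9: 0 → -1
  step 10: -1 → -2
  step 11: -2 → -3
The second coordinate changes by -3 each step: at step 11 it is -28.

(-3, -28)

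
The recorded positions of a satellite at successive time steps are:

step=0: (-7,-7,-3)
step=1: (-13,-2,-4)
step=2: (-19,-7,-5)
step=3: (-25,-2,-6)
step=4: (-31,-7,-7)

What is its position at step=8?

(-55,-7,-11)

First: linear, -6 per step → -55 at step 8.
Second: cycles through -7, -2 every 2 steps. Step 8 lands at position 0 of the cycle → -7.
Third: linear, -1 per step → -11 at step 8.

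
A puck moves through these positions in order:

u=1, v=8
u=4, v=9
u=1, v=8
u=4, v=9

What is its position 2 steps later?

u=4, v=9

Step-to-step displacements: (+3,+1), (-3,-1), (+3,+1); each is -1× the previous.
step 4: u=4, v=9 + (-3,-1) → u=1, v=8
step 5: u=1, v=8 + (+3,+1) → u=4, v=9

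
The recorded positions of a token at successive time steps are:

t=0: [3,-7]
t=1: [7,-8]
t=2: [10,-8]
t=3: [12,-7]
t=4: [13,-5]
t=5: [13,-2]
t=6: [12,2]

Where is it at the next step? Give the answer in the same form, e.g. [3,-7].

[10,7]

Taking differences between consecutive positions: [+4,-1], [+3,+0], [+2,+1], [+1,+2], [+0,+3], [-1,+4]. These grow by [-1,+1] each step.
step 7: [12,2] + [-2,+5] → [10,7]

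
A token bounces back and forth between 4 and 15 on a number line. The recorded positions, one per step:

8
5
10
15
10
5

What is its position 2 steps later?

13

The value travels 5 per step and bounces off the walls at 4 and 15.
  step 6: 5 → 8
  step 7: 8 → 13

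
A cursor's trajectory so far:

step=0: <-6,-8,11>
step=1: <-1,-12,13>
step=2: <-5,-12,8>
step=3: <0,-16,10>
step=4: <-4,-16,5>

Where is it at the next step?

Differencing gives <+5,-4,+2>, <-4,+0,-5>, <+5,-4,+2>, <-4,+0,-5>. This is the pattern <+5,-4,+2>, <-4,+0,-5> repeated.
step 5: apply <+5,-4,+2> → <1,-20,7>

<1,-20,7>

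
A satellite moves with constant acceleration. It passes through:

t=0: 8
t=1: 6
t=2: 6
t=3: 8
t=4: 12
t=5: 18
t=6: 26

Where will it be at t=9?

62

First differences are -2, +0, +2, +4, +6, +8; their common second difference is +2 (constant acceleration).
step 7: 26 + 10 → 36
step 8: 36 + 12 → 48
step 9: 48 + 14 → 62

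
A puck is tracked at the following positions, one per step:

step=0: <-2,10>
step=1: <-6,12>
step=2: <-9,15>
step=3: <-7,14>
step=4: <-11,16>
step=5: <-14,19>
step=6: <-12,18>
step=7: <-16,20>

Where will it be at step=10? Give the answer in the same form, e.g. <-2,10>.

<-21,24>

The moves between consecutive positions are <-4,+2>, <-3,+3>, <+2,-1>, <-4,+2>, <-3,+3>, <+2,-1>, <-4,+2>; they repeat the 3-cycle [<-4,+2>, <-3,+3>, <+2,-1>].
step 8: apply <-3,+3> → <-19,23>
step 9: apply <+2,-1> → <-17,22>
step 10: apply <-4,+2> → <-21,24>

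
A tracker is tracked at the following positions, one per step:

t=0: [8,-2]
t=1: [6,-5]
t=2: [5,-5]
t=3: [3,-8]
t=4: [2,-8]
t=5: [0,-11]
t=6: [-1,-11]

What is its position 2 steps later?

The moves between consecutive positions are [-2,-3], [-1,+0], [-2,-3], [-1,+0], [-2,-3], [-1,+0]; they repeat the 2-cycle [[-2,-3], [-1,+0]].
step 7: apply [-2,-3] → [-3,-14]
step 8: apply [-1,+0] → [-4,-14]

[-4,-14]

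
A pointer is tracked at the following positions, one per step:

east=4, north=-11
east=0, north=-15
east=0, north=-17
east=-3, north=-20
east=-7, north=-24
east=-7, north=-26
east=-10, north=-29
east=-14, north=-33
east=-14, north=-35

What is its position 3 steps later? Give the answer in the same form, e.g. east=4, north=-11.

east=-21, north=-44

The moves between consecutive positions are (-4, -4), (+0, -2), (-3, -3), (-4, -4), (+0, -2), (-3, -3), (-4, -4), (+0, -2); they repeat the 3-cycle [(-4, -4), (+0, -2), (-3, -3)].
step 9: apply (-3, -3) → east=-17, north=-38
step 10: apply (-4, -4) → east=-21, north=-42
step 11: apply (+0, -2) → east=-21, north=-44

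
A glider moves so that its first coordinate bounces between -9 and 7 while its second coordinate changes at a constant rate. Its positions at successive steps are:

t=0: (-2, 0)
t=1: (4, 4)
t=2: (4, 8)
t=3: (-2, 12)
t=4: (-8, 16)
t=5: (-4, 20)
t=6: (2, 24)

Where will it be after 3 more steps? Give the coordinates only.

The first coordinate travels 6 per step and bounces off the walls at -9 and 7.
  step 7: 2 → 6
  step 8: 6 → 0
  step 9: 0 → -6
The second coordinate changes by +4 each step: at step 9 it is 36.

(-6, 36)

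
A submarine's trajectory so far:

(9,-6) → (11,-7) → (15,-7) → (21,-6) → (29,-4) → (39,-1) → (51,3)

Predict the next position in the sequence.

Taking differences between consecutive positions: (+2,-1), (+4,+0), (+6,+1), (+8,+2), (+10,+3), (+12,+4). These grow by (+2,+1) each step.
step 7: (51,3) + (+14,+5) → (65,8)

(65,8)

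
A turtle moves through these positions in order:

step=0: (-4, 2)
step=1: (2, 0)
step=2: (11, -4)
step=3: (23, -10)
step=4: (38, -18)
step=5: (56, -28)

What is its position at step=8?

(128, -70)

First differences are (+6, -2), (+9, -4), (+12, -6), (+15, -8), (+18, -10); their common second difference is (+3, -2) (constant acceleration).
step 6: (56, -28) + (+21, -12) → (77, -40)
step 7: (77, -40) + (+24, -14) → (101, -54)
step 8: (101, -54) + (+27, -16) → (128, -70)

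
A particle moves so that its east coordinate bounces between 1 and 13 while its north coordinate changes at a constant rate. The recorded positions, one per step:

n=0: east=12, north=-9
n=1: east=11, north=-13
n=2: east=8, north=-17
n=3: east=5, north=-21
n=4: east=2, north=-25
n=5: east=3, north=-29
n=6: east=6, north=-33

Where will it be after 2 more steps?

The east coordinate reflects between 1 and 13, moving 3 per step.
  step 7: 6 → 9
  step 8: 9 → 12
The north coordinate changes by -4 each step: at step 8 it is -41.

east=12, north=-41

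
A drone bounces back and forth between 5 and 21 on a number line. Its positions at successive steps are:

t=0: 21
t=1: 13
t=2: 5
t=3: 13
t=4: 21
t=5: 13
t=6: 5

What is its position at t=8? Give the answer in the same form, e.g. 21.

21

The value travels 8 per step and bounces off the walls at 5 and 21.
  step 7: 5 → 13
  step 8: 13 → 21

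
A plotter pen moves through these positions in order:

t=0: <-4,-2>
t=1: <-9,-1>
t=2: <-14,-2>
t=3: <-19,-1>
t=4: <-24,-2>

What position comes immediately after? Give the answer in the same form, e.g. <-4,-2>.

<-29,-1>

First: linear, -5 per step → -29 at step 5.
Second: cycles through -2, -1 every 2 steps. Step 5 lands at position 1 of the cycle → -1.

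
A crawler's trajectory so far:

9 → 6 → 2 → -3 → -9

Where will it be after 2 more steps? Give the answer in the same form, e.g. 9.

First differences are -3, -4, -5, -6; their common second difference is -1 (constant acceleration).
step 5: -9 − 7 → -16
step 6: -16 − 8 → -24

-24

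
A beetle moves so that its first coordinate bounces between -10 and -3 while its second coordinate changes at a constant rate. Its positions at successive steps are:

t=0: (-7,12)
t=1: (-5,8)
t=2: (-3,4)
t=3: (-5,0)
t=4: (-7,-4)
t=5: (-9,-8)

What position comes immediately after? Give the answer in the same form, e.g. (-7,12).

(-9,-12)

The first coordinate travels 2 per step and bounces off the walls at -10 and -3.
  step 6: -9 → -9
The second coordinate changes by -4 each step: at step 6 it is -12.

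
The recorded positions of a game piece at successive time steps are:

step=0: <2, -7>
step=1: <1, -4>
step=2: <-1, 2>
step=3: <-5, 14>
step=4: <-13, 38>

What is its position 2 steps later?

<-61, 182>

Step-to-step displacements: <-1, +3>, <-2, +6>, <-4, +12>, <-8, +24>; each is 2× the previous.
step 5: <-13, 38> + <-16, +48> → <-29, 86>
step 6: <-29, 86> + <-32, +96> → <-61, 182>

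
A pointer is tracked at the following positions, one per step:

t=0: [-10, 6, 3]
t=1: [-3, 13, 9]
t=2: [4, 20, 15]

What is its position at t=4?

[18, 34, 27]

The position changes by [+7, +7, +6] every step.
step 3: [4, 20, 15] + [+7, +7, +6] → [11, 27, 21]
step 4: [11, 27, 21] + [+7, +7, +6] → [18, 34, 27]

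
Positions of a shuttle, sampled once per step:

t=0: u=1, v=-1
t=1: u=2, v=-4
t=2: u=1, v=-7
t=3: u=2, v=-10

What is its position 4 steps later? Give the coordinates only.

u=2, v=-22

The u coordinate repeats the cycle [1, 2] with period 2; step 7 mod 2 = 1, giving 2.
The v coordinate changes by -3 each step, so at step 7 it is -1 + 7·(-3) = -22.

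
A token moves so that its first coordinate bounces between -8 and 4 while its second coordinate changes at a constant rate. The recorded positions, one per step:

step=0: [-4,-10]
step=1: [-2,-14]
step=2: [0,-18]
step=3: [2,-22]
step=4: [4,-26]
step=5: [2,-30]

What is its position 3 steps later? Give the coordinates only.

[-4,-42]

The first coordinate travels 2 per step and bounces off the walls at -8 and 4.
  step 6: 2 → 0
  step 7: 0 → -2
  step 8: -2 → -4
The second coordinate changes by -4 each step: at step 8 it is -42.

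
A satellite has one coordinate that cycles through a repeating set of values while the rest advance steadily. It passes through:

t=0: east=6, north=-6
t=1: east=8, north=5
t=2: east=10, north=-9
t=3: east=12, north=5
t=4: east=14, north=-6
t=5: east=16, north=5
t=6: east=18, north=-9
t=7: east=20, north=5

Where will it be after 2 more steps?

east=24, north=5

The east coordinate changes by +2 each step, so at step 9 it is 6 + 9·(2) = 24.
The north coordinate repeats the cycle [-6, 5, -9, 5] with period 4; step 9 mod 4 = 1, giving 5.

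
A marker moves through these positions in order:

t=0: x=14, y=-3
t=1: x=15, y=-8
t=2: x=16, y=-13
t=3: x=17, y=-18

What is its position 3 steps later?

x=20, y=-33

The position changes by (+1, -5) every step.
step 4: x=17, y=-18 + (+1, -5) → x=18, y=-23
step 5: x=18, y=-23 + (+1, -5) → x=19, y=-28
step 6: x=19, y=-28 + (+1, -5) → x=20, y=-33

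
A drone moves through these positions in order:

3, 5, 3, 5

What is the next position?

3

Step-to-step displacements: +2, -2, +2; each is -1× the previous.
step 4: 5 − 2 → 3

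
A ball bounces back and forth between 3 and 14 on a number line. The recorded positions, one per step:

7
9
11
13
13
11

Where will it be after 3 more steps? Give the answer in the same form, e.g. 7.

The value travels 2 per step and bounces off the walls at 3 and 14.
  step 6: 11 → 9
  step 7: 9 → 7
  step 8: 7 → 5

5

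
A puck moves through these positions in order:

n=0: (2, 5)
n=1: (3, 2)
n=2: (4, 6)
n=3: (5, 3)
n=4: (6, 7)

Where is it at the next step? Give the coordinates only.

The moves between consecutive positions are (+1, -3), (+1, +4), (+1, -3), (+1, +4); they repeat the 2-cycle [(+1, -3), (+1, +4)].
step 5: apply (+1, -3) → (7, 4)

(7, 4)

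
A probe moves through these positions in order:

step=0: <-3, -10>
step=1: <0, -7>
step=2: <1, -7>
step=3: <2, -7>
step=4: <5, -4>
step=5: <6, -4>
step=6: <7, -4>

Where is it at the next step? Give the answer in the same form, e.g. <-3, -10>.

Step-to-step displacements: <+3, +3>, <+1, +0>, <+1, +0>, <+3, +3>, <+1, +0>, <+1, +0> — a repeating cycle of length 3.
step 7: apply <+3, +3> → <10, -1>

<10, -1>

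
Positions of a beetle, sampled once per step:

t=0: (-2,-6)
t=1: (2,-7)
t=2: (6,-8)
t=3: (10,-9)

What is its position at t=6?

(22,-12)

Constant displacement of (+4,-1) per step.
step 4: (10,-9) + (+4,-1) → (14,-10)
step 5: (14,-10) + (+4,-1) → (18,-11)
step 6: (18,-11) + (+4,-1) → (22,-12)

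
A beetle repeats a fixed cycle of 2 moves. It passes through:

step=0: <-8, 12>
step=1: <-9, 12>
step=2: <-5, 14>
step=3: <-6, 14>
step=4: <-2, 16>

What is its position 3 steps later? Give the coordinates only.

Differencing gives <-1, +0>, <+4, +2>, <-1, +0>, <+4, +2>. This is the pattern <-1, +0>, <+4, +2> repeated.
step 5: apply <-1, +0> → <-3, 16>
step 6: apply <+4, +2> → <1, 18>
step 7: apply <-1, +0> → <0, 18>

<0, 18>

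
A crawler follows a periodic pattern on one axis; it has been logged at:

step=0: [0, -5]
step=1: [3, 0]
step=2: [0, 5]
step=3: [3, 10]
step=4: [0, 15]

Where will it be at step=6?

First: cycles through 0, 3 every 2 steps. Step 6 lands at position 0 of the cycle → 0.
Second: linear, +5 per step → 25 at step 6.

[0, 25]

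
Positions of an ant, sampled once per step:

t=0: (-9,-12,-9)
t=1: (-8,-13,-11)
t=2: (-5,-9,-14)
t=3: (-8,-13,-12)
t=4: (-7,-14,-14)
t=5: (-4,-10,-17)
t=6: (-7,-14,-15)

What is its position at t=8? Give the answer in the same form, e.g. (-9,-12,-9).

(-3,-11,-20)

Differencing gives (+1,-1,-2), (+3,+4,-3), (-3,-4,+2), (+1,-1,-2), (+3,+4,-3), (-3,-4,+2). This is the pattern (+1,-1,-2), (+3,+4,-3), (-3,-4,+2) repeated.
step 7: apply (+1,-1,-2) → (-6,-15,-17)
step 8: apply (+3,+4,-3) → (-3,-11,-20)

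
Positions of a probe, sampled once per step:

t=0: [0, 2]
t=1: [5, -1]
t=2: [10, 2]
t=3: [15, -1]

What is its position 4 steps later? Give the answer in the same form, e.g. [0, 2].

The first coordinate changes by +5 each step, so at step 7 it is 0 + 7·(5) = 35.
The second coordinate repeats the cycle [2, -1] with period 2; step 7 mod 2 = 1, giving -1.

[35, -1]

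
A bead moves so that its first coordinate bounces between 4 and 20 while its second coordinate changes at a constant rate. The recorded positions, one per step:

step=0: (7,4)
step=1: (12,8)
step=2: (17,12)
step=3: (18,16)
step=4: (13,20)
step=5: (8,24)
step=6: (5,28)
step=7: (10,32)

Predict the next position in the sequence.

The first coordinate travels 5 per step and bounces off the walls at 4 and 20.
  step 8: 10 → 15
The second coordinate changes by +4 each step: at step 8 it is 36.

(15,36)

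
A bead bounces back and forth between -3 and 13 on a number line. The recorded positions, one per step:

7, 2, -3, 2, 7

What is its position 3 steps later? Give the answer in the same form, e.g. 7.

4

The value travels 5 per step and bounces off the walls at -3 and 13.
  step 5: 7 → 12
  step 6: 12 → 9
  step 7: 9 → 4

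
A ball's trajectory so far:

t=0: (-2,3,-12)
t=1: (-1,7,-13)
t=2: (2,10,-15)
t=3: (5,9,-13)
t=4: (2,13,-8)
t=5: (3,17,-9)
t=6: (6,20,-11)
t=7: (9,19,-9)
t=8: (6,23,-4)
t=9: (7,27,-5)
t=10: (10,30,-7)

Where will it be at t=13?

Differencing gives (+1,+4,-1), (+3,+3,-2), (+3,-1,+2), (-3,+4,+5), (+1,+4,-1), (+3,+3,-2), (+3,-1,+2), (-3,+4,+5), (+1,+4,-1), (+3,+3,-2). This is the pattern (+1,+4,-1), (+3,+3,-2), (+3,-1,+2), (-3,+4,+5) repeated.
step 11: apply (+3,-1,+2) → (13,29,-5)
step 12: apply (-3,+4,+5) → (10,33,0)
step 13: apply (+1,+4,-1) → (11,37,-1)

(11,37,-1)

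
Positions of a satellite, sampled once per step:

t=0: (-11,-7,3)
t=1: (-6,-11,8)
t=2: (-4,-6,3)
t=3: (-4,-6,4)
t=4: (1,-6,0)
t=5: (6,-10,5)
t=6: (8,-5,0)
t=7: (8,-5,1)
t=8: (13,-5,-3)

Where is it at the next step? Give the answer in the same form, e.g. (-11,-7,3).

The moves between consecutive positions are (+5,-4,+5), (+2,+5,-5), (+0,+0,+1), (+5,+0,-4), (+5,-4,+5), (+2,+5,-5), (+0,+0,+1), (+5,+0,-4); they repeat the 4-cycle [(+5,-4,+5), (+2,+5,-5), (+0,+0,+1), (+5,+0,-4)].
step 9: apply (+5,-4,+5) → (18,-9,2)

(18,-9,2)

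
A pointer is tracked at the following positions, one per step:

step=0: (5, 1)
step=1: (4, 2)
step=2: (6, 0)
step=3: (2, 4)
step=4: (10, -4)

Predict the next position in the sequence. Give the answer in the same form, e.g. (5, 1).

(-6, 12)

The jumps are (-1, +1), (+2, -2), (-4, +4), (+8, -8) — a geometric progression with ratio -2.
step 5: (10, -4) + (-16, +16) → (-6, 12)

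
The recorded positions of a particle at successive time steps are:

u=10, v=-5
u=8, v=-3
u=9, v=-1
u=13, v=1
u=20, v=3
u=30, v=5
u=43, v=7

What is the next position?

u=59, v=9

Successive displacements: (-2, +2), (+1, +2), (+4, +2), (+7, +2), (+10, +2), (+13, +2) — each changes by (+3, +0).
step 7: u=43, v=7 + (+16, +2) → u=59, v=9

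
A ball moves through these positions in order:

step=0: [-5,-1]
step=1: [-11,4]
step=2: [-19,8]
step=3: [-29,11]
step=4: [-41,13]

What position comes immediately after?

[-55,14]

First differences are [-6,+5], [-8,+4], [-10,+3], [-12,+2]; their common second difference is [-2,-1] (constant acceleration).
step 5: [-41,13] + [-14,+1] → [-55,14]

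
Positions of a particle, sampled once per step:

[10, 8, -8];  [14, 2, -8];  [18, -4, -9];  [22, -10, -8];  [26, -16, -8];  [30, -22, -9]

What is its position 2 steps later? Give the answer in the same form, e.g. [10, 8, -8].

[38, -34, -8]

The first coordinate changes by +4 each step, so at step 7 it is 10 + 7·(4) = 38.
The second coordinate changes by -6 each step, so at step 7 it is 8 + 7·(-6) = -34.
The third coordinate repeats the cycle [-8, -8, -9] with period 3; step 7 mod 3 = 1, giving -8.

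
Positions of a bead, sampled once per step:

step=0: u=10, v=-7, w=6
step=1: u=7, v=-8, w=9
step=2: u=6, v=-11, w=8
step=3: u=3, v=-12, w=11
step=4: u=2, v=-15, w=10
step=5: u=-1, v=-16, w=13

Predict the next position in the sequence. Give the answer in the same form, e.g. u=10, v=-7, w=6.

The moves between consecutive positions are (-3, -1, +3), (-1, -3, -1), (-3, -1, +3), (-1, -3, -1), (-3, -1, +3); they repeat the 2-cycle [(-3, -1, +3), (-1, -3, -1)].
step 6: apply (-1, -3, -1) → u=-2, v=-19, w=12

u=-2, v=-19, w=12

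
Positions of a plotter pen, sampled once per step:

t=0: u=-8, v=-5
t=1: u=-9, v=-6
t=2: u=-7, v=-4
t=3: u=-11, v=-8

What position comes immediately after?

u=-3, v=0

The jumps are (-1, -1), (+2, +2), (-4, -4) — a geometric progression with ratio -2.
step 4: u=-11, v=-8 + (+8, +8) → u=-3, v=0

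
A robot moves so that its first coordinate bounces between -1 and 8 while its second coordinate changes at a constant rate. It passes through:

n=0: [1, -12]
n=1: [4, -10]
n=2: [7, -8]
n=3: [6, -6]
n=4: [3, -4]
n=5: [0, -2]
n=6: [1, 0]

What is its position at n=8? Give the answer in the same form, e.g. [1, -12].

The first coordinate travels 3 per step and bounces off the walls at -1 and 8.
  step 7: 1 → 4
  step 8: 4 → 7
The second coordinate changes by +2 each step: at step 8 it is 4.

[7, 4]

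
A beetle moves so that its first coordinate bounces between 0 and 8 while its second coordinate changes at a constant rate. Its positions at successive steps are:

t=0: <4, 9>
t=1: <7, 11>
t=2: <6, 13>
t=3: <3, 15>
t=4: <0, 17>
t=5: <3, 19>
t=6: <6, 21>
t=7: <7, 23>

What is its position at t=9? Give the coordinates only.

<1, 27>

The first coordinate reflects between 0 and 8, moving 3 per step.
  step 8: 7 → 4
  step 9: 4 → 1
The second coordinate changes by +2 each step: at step 9 it is 27.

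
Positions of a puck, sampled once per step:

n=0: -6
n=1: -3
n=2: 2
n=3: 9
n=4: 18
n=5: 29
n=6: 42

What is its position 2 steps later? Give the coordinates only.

First differences are +3, +5, +7, +9, +11, +13; their common second difference is +2 (constant acceleration).
step 7: 42 + 15 → 57
step 8: 57 + 17 → 74

74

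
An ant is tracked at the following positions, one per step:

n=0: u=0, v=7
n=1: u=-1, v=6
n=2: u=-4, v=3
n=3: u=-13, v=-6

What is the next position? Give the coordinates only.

u=-40, v=-33

Step-to-step displacements: (-1,-1), (-3,-3), (-9,-9); each is 3× the previous.
step 4: u=-13, v=-6 + (-27,-27) → u=-40, v=-33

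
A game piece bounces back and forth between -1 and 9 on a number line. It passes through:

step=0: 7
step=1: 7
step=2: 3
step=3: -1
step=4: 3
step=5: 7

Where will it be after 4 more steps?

3

The value reflects between -1 and 9, moving 4 per step.
  step 6: 7 → 7
  step 7: 7 → 3
  step 8: 3 → -1
  step 9: -1 → 3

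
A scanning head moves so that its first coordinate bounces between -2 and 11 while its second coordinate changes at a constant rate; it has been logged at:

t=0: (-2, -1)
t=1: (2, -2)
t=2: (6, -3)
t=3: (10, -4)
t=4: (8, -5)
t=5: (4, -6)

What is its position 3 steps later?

(4, -9)

The first coordinate travels 4 per step and bounces off the walls at -2 and 11.
  step 6: 4 → 0
  step 7: 0 → 0
  step 8: 0 → 4
The second coordinate changes by -1 each step: at step 8 it is -9.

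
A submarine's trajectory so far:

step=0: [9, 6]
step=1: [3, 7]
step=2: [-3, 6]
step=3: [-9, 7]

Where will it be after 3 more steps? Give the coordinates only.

[-27, 6]

The first coordinate changes by -6 each step, so at step 6 it is 9 + 6·(-6) = -27.
The second coordinate repeats the cycle [6, 7] with period 2; step 6 mod 2 = 0, giving 6.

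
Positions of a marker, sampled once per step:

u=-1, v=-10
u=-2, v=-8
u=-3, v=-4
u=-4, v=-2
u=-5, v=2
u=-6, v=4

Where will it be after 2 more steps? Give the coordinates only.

The moves between consecutive positions are (-1, +2), (-1, +4), (-1, +2), (-1, +4), (-1, +2); they repeat the 2-cycle [(-1, +2), (-1, +4)].
step 6: apply (-1, +4) → u=-7, v=8
step 7: apply (-1, +2) → u=-8, v=10

u=-8, v=10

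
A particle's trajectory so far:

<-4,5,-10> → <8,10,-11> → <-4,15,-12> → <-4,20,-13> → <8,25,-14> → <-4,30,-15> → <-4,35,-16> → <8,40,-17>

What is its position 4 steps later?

The first coordinate repeats the cycle [-4, 8, -4] with period 3; step 11 mod 3 = 2, giving -4.
The second coordinate changes by +5 each step, so at step 11 it is 5 + 11·(5) = 60.
The third coordinate changes by -1 each step, so at step 11 it is -10 + 11·(-1) = -21.

<-4,60,-21>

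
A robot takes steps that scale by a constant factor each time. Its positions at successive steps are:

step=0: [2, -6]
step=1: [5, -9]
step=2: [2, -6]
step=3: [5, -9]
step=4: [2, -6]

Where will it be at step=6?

The jumps are [+3, -3], [-3, +3], [+3, -3], [-3, +3] — a geometric progression with ratio -1.
step 5: [2, -6] + [+3, -3] → [5, -9]
step 6: [5, -9] + [-3, +3] → [2, -6]

[2, -6]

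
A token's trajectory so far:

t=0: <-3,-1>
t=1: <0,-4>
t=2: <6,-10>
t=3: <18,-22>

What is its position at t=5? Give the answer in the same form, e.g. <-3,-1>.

The jumps are <+3,-3>, <+6,-6>, <+12,-12> — a geometric progression with ratio 2.
step 4: <18,-22> + <+24,-24> → <42,-46>
step 5: <42,-46> + <+48,-48> → <90,-94>

<90,-94>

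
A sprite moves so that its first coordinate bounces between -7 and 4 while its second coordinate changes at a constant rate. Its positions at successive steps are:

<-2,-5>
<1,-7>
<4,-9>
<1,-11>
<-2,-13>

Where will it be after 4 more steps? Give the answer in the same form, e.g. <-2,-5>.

The first coordinate reflects between -7 and 4, moving 3 per step.
  step 5: -2 → -5
  step 6: -5 → -6
  step 7: -6 → -3
  step 8: -3 → 0
The second coordinate changes by -2 each step: at step 8 it is -21.

<0,-21>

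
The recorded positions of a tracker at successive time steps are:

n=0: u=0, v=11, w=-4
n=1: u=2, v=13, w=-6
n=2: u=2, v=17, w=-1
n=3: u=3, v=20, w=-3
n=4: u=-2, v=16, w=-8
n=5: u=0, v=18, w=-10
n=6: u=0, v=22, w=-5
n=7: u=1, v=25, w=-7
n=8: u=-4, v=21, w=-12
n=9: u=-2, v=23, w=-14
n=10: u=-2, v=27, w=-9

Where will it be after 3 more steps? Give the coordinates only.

Step-to-step displacements: (+2, +2, -2), (+0, +4, +5), (+1, +3, -2), (-5, -4, -5), (+2, +2, -2), (+0, +4, +5), (+1, +3, -2), (-5, -4, -5), (+2, +2, -2), (+0, +4, +5) — a repeating cycle of length 4.
step 11: apply (+1, +3, -2) → u=-1, v=30, w=-11
step 12: apply (-5, -4, -5) → u=-6, v=26, w=-16
step 13: apply (+2, +2, -2) → u=-4, v=28, w=-18

u=-4, v=28, w=-18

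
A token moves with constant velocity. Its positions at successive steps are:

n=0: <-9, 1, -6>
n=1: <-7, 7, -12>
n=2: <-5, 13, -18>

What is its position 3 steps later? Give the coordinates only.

<1, 31, -36>

Each step adds <+2, +6, -6> to the position.
step 3: <-5, 13, -18> + <+2, +6, -6> → <-3, 19, -24>
step 4: <-3, 19, -24> + <+2, +6, -6> → <-1, 25, -30>
step 5: <-1, 25, -30> + <+2, +6, -6> → <1, 31, -36>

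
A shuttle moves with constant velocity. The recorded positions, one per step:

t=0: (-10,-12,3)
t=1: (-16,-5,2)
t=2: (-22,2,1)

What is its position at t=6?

(-46,30,-3)

Constant displacement of (-6,+7,-1) per step.
step 3: (-22,2,1) + (-6,+7,-1) → (-28,9,0)
step 4: (-28,9,0) + (-6,+7,-1) → (-34,16,-1)
step 5: (-34,16,-1) + (-6,+7,-1) → (-40,23,-2)
step 6: (-40,23,-2) + (-6,+7,-1) → (-46,30,-3)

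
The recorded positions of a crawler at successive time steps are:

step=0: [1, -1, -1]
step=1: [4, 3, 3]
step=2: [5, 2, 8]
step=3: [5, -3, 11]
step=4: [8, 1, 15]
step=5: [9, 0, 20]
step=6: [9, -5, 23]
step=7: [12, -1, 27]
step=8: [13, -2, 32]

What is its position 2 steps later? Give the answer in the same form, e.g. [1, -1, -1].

[16, -3, 39]

The moves between consecutive positions are [+3, +4, +4], [+1, -1, +5], [+0, -5, +3], [+3, +4, +4], [+1, -1, +5], [+0, -5, +3], [+3, +4, +4], [+1, -1, +5]; they repeat the 3-cycle [[+3, +4, +4], [+1, -1, +5], [+0, -5, +3]].
step 9: apply [+0, -5, +3] → [13, -7, 35]
step 10: apply [+3, +4, +4] → [16, -3, 39]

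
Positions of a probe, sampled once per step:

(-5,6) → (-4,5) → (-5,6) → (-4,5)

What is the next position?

Consecutive displacements (+1,-1), (-1,+1), (+1,-1) scale by a factor of -1 each step.
step 4: (-4,5) + (-1,+1) → (-5,6)

(-5,6)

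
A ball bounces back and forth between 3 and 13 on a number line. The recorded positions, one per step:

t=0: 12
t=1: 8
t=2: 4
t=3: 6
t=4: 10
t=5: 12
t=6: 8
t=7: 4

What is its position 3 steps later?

12

The value travels 4 per step and bounces off the walls at 3 and 13.
  step 8: 4 → 6
  step 9: 6 → 10
  step 10: 10 → 12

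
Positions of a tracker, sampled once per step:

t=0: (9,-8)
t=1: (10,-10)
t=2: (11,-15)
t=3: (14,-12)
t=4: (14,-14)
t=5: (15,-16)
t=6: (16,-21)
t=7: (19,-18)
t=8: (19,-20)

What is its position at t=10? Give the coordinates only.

Differencing gives (+1,-2), (+1,-5), (+3,+3), (+0,-2), (+1,-2), (+1,-5), (+3,+3), (+0,-2). This is the pattern (+1,-2), (+1,-5), (+3,+3), (+0,-2) repeated.
step 9: apply (+1,-2) → (20,-22)
step 10: apply (+1,-5) → (21,-27)

(21,-27)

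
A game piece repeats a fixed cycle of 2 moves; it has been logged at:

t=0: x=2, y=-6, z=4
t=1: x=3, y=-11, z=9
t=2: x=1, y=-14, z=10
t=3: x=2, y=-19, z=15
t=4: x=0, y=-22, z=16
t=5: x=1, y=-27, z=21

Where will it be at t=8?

The moves between consecutive positions are (+1,-5,+5), (-2,-3,+1), (+1,-5,+5), (-2,-3,+1), (+1,-5,+5); they repeat the 2-cycle [(+1,-5,+5), (-2,-3,+1)].
step 6: apply (-2,-3,+1) → x=-1, y=-30, z=22
step 7: apply (+1,-5,+5) → x=0, y=-35, z=27
step 8: apply (-2,-3,+1) → x=-2, y=-38, z=28

x=-2, y=-38, z=28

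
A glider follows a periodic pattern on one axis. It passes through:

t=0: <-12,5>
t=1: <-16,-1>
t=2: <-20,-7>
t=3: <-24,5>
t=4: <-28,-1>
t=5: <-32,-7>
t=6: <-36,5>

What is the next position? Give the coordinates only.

<-40,-1>

First: linear, -4 per step → -40 at step 7.
Second: cycles through 5, -1, -7 every 3 steps. Step 7 lands at position 1 of the cycle → -1.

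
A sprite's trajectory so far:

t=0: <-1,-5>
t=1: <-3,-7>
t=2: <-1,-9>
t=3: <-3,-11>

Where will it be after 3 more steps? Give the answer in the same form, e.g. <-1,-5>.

First: cycles through -1, -3 every 2 steps. Step 6 lands at position 0 of the cycle → -1.
Second: linear, -2 per step → -17 at step 6.

<-1,-17>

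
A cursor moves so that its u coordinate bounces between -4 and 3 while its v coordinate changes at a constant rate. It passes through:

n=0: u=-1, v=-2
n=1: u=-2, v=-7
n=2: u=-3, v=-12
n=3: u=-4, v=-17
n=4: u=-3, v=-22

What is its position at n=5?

The u coordinate travels 1 per step and bounces off the walls at -4 and 3.
  step 5: -3 → -2
The v coordinate changes by -5 each step: at step 5 it is -27.

u=-2, v=-27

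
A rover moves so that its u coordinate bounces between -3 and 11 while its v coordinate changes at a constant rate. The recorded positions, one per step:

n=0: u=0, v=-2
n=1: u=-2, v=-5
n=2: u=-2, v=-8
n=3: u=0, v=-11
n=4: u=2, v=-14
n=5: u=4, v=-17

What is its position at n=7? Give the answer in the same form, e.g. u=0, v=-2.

The u coordinate reflects between -3 and 11, moving 2 per step.
  step 6: 4 → 6
  step 7: 6 → 8
The v coordinate changes by -3 each step: at step 7 it is -23.

u=8, v=-23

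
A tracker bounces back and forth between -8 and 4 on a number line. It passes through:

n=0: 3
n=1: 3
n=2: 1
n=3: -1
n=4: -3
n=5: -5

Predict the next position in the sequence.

-7

The value travels 2 per step and bounces off the walls at -8 and 4.
  step 6: -5 → -7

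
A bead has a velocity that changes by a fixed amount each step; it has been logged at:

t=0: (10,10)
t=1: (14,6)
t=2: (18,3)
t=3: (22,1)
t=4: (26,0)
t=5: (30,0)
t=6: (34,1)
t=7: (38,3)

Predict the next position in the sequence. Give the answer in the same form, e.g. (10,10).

Taking differences between consecutive positions: (+4,-4), (+4,-3), (+4,-2), (+4,-1), (+4,+0), (+4,+1), (+4,+2). These grow by (+0,+1) each step.
step 8: (38,3) + (+4,+3) → (42,6)

(42,6)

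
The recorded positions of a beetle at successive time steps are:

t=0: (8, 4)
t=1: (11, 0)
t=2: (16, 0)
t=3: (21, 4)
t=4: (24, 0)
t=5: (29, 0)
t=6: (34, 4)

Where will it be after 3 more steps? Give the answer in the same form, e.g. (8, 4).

(47, 4)

Differencing gives (+3, -4), (+5, +0), (+5, +4), (+3, -4), (+5, +0), (+5, +4). This is the pattern (+3, -4), (+5, +0), (+5, +4) repeated.
step 7: apply (+3, -4) → (37, 0)
step 8: apply (+5, +0) → (42, 0)
step 9: apply (+5, +4) → (47, 4)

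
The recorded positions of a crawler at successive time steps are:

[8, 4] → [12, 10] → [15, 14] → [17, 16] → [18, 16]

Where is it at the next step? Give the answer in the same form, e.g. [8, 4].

Successive displacements: [+4, +6], [+3, +4], [+2, +2], [+1, +0] — each changes by [-1, -2].
step 5: [18, 16] + [+0, -2] → [18, 14]

[18, 14]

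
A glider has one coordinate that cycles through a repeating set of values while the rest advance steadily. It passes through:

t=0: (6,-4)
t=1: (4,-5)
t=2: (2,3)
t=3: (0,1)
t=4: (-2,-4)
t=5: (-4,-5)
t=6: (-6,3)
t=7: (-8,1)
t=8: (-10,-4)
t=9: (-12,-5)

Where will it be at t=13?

(-20,-5)

First: linear, -2 per step → -20 at step 13.
Second: cycles through -4, -5, 3, 1 every 4 steps. Step 13 lands at position 1 of the cycle → -5.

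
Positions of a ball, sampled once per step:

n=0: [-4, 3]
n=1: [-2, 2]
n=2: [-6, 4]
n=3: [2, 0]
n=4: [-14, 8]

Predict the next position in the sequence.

Consecutive displacements [+2, -1], [-4, +2], [+8, -4], [-16, +8] scale by a factor of -2 each step.
step 5: [-14, 8] + [+32, -16] → [18, -8]

[18, -8]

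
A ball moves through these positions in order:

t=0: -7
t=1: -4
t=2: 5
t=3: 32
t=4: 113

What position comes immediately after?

Step-to-step displacements: +3, +9, +27, +81; each is 3× the previous.
step 5: 113 + 243 → 356

356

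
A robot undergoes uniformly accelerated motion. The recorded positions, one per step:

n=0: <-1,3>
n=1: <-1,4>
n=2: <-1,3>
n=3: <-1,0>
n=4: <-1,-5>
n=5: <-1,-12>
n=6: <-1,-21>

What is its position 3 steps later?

<-1,-60>

Taking differences between consecutive positions: <+0,+1>, <+0,-1>, <+0,-3>, <+0,-5>, <+0,-7>, <+0,-9>. These grow by <+0,-2> each step.
step 7: <-1,-21> + <+0,-11> → <-1,-32>
step 8: <-1,-32> + <+0,-13> → <-1,-45>
step 9: <-1,-45> + <+0,-15> → <-1,-60>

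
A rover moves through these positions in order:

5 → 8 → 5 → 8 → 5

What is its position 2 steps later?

5

Step-to-step displacements: +3, -3, +3, -3; each is -1× the previous.
step 5: 5 + 3 → 8
step 6: 8 − 3 → 5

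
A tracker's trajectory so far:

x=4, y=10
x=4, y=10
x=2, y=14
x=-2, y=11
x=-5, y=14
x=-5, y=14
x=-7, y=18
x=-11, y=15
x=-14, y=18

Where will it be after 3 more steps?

The moves between consecutive positions are (+0, +0), (-2, +4), (-4, -3), (-3, +3), (+0, +0), (-2, +4), (-4, -3), (-3, +3); they repeat the 4-cycle [(+0, +0), (-2, +4), (-4, -3), (-3, +3)].
step 9: apply (+0, +0) → x=-14, y=18
step 10: apply (-2, +4) → x=-16, y=22
step 11: apply (-4, -3) → x=-20, y=19

x=-20, y=19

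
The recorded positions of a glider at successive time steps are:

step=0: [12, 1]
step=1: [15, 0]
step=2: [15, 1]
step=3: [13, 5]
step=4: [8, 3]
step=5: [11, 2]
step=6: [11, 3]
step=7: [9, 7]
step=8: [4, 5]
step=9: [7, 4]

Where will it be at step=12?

[0, 7]

Differencing gives [+3, -1], [+0, +1], [-2, +4], [-5, -2], [+3, -1], [+0, +1], [-2, +4], [-5, -2], [+3, -1]. This is the pattern [+3, -1], [+0, +1], [-2, +4], [-5, -2] repeated.
step 10: apply [+0, +1] → [7, 5]
step 11: apply [-2, +4] → [5, 9]
step 12: apply [-5, -2] → [0, 7]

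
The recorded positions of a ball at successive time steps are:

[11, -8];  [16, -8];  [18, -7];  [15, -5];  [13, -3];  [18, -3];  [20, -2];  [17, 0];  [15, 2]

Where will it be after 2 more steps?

Differencing gives [+5, +0], [+2, +1], [-3, +2], [-2, +2], [+5, +0], [+2, +1], [-3, +2], [-2, +2]. This is the pattern [+5, +0], [+2, +1], [-3, +2], [-2, +2] repeated.
step 9: apply [+5, +0] → [20, 2]
step 10: apply [+2, +1] → [22, 3]

[22, 3]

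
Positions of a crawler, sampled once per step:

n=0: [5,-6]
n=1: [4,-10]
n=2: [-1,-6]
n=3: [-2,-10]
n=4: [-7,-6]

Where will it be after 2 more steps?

[-13,-6]

Differencing gives [-1,-4], [-5,+4], [-1,-4], [-5,+4]. This is the pattern [-1,-4], [-5,+4] repeated.
step 5: apply [-1,-4] → [-8,-10]
step 6: apply [-5,+4] → [-13,-6]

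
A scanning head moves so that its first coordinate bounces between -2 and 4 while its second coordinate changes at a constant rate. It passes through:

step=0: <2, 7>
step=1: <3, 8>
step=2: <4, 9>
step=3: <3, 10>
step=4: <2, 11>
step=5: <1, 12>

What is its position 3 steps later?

The first coordinate travels 1 per step and bounces off the walls at -2 and 4.
  step 6: 1 → 0
  step 7: 0 → -1
  step 8: -1 → -2
The second coordinate changes by +1 each step: at step 8 it is 15.

<-2, 15>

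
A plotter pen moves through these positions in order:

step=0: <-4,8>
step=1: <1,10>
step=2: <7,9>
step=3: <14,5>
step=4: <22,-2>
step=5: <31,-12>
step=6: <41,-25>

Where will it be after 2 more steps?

First differences are <+5,+2>, <+6,-1>, <+7,-4>, <+8,-7>, <+9,-10>, <+10,-13>; their common second difference is <+1,-3> (constant acceleration).
step 7: <41,-25> + <+11,-16> → <52,-41>
step 8: <52,-41> + <+12,-19> → <64,-60>

<64,-60>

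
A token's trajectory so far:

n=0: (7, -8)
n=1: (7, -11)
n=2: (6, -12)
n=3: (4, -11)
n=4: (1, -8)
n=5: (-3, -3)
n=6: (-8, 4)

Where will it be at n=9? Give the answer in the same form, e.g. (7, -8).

(-29, 37)

Successive displacements: (+0, -3), (-1, -1), (-2, +1), (-3, +3), (-4, +5), (-5, +7) — each changes by (-1, +2).
step 7: (-8, 4) + (-6, +9) → (-14, 13)
step 8: (-14, 13) + (-7, +11) → (-21, 24)
step 9: (-21, 24) + (-8, +13) → (-29, 37)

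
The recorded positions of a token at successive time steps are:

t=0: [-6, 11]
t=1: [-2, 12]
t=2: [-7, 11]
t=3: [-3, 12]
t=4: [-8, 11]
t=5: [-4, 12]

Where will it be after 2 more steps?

[-5, 12]

Differencing gives [+4, +1], [-5, -1], [+4, +1], [-5, -1], [+4, +1]. This is the pattern [+4, +1], [-5, -1] repeated.
step 6: apply [-5, -1] → [-9, 11]
step 7: apply [+4, +1] → [-5, 12]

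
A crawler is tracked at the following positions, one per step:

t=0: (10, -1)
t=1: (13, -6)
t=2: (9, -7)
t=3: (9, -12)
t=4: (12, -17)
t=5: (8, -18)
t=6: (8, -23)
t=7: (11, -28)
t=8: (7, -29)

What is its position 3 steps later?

(6, -40)

Differencing gives (+3, -5), (-4, -1), (+0, -5), (+3, -5), (-4, -1), (+0, -5), (+3, -5), (-4, -1). This is the pattern (+3, -5), (-4, -1), (+0, -5) repeated.
step 9: apply (+0, -5) → (7, -34)
step 10: apply (+3, -5) → (10, -39)
step 11: apply (-4, -1) → (6, -40)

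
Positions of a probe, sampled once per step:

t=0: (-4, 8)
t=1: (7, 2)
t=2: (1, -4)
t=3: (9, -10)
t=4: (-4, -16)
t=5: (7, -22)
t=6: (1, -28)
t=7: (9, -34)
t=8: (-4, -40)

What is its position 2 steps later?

(1, -52)

The first coordinate repeats the cycle [-4, 7, 1, 9] with period 4; step 10 mod 4 = 2, giving 1.
The second coordinate changes by -6 each step, so at step 10 it is 8 + 10·(-6) = -52.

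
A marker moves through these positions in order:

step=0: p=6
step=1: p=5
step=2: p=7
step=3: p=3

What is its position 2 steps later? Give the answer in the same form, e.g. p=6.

p=-5

Step-to-step displacements: -1, +2, -4; each is -2× the previous.
step 4: 3 + 8 → p=11
step 5: 11 − 16 → p=-5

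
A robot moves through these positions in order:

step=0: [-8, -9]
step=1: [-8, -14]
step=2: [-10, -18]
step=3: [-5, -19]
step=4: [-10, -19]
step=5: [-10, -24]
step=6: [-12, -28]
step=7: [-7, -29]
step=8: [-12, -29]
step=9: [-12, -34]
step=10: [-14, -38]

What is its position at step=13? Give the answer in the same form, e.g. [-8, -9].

Step-to-step displacements: [+0, -5], [-2, -4], [+5, -1], [-5, +0], [+0, -5], [-2, -4], [+5, -1], [-5, +0], [+0, -5], [-2, -4] — a repeating cycle of length 4.
step 11: apply [+5, -1] → [-9, -39]
step 12: apply [-5, +0] → [-14, -39]
step 13: apply [+0, -5] → [-14, -44]

[-14, -44]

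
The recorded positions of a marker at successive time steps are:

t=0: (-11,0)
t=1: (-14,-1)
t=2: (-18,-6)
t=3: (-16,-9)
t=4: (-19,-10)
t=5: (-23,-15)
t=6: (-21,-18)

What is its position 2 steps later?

Differencing gives (-3,-1), (-4,-5), (+2,-3), (-3,-1), (-4,-5), (+2,-3). This is the pattern (-3,-1), (-4,-5), (+2,-3) repeated.
step 7: apply (-3,-1) → (-24,-19)
step 8: apply (-4,-5) → (-28,-24)

(-28,-24)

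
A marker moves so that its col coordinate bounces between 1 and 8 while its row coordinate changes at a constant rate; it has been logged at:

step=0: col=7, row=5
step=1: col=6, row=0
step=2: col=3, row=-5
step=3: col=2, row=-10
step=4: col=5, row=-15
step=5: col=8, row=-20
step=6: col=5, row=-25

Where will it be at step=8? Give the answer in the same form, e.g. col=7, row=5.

The col coordinate travels 3 per step and bounces off the walls at 1 and 8.
  step 7: 5 → 2
  step 8: 2 → 3
The row coordinate changes by -5 each step: at step 8 it is -35.

col=3, row=-35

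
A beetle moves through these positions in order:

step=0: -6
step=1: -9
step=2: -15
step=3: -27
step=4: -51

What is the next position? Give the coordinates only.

Step-to-step displacements: -3, -6, -12, -24; each is 2× the previous.
step 5: -51 − 48 → -99

-99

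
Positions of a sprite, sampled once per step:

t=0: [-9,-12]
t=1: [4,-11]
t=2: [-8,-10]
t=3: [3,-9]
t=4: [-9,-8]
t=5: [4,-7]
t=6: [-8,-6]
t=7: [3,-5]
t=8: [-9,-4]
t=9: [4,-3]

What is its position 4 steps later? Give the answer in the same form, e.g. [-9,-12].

[4,1]

The first coordinate repeats the cycle [-9, 4, -8, 3] with period 4; step 13 mod 4 = 1, giving 4.
The second coordinate changes by +1 each step, so at step 13 it is -12 + 13·(1) = 1.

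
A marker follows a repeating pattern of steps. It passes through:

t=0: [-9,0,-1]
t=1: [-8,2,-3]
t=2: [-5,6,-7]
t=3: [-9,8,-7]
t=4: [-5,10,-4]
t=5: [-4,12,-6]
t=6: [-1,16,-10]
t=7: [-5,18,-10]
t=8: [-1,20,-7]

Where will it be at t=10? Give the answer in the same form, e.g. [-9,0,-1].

[3,26,-13]

Differencing gives [+1,+2,-2], [+3,+4,-4], [-4,+2,+0], [+4,+2,+3], [+1,+2,-2], [+3,+4,-4], [-4,+2,+0], [+4,+2,+3]. This is the pattern [+1,+2,-2], [+3,+4,-4], [-4,+2,+0], [+4,+2,+3] repeated.
step 9: apply [+1,+2,-2] → [0,22,-9]
step 10: apply [+3,+4,-4] → [3,26,-13]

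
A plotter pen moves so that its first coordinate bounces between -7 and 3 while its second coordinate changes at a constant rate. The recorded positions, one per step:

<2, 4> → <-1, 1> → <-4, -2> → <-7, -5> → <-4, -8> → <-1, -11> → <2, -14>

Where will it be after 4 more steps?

<-6, -26>

The first coordinate travels 3 per step and bounces off the walls at -7 and 3.
  step 7: 2 → 1
  step 8: 1 → -2
  step 9: -2 → -5
  step 10: -5 → -6
The second coordinate changes by -3 each step: at step 10 it is -26.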